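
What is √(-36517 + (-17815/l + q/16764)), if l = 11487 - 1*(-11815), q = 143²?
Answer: I*√2878233501790004799/8878062 ≈ 191.09*I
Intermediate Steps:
q = 20449
l = 23302 (l = 11487 + 11815 = 23302)
√(-36517 + (-17815/l + q/16764)) = √(-36517 + (-17815/23302 + 20449/16764)) = √(-36517 + (-17815*1/23302 + 20449*(1/16764))) = √(-36517 + (-17815/23302 + 1859/1524)) = √(-36517 + 8084179/17756124) = √(-648392295929/17756124) = I*√2878233501790004799/8878062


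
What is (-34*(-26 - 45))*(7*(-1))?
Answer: -16898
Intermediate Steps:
(-34*(-26 - 45))*(7*(-1)) = -34*(-71)*(-7) = 2414*(-7) = -16898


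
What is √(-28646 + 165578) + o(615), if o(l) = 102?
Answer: 102 + 2*√34233 ≈ 472.04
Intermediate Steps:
√(-28646 + 165578) + o(615) = √(-28646 + 165578) + 102 = √136932 + 102 = 2*√34233 + 102 = 102 + 2*√34233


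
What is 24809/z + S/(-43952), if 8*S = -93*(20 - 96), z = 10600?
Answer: 270260017/116472800 ≈ 2.3204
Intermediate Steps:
S = 1767/2 (S = (-93*(20 - 96))/8 = (-93*(-76))/8 = (1/8)*7068 = 1767/2 ≈ 883.50)
24809/z + S/(-43952) = 24809/10600 + (1767/2)/(-43952) = 24809*(1/10600) + (1767/2)*(-1/43952) = 24809/10600 - 1767/87904 = 270260017/116472800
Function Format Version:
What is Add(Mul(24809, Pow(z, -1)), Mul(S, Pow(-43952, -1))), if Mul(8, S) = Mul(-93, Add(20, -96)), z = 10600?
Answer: Rational(270260017, 116472800) ≈ 2.3204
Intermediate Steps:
S = Rational(1767, 2) (S = Mul(Rational(1, 8), Mul(-93, Add(20, -96))) = Mul(Rational(1, 8), Mul(-93, -76)) = Mul(Rational(1, 8), 7068) = Rational(1767, 2) ≈ 883.50)
Add(Mul(24809, Pow(z, -1)), Mul(S, Pow(-43952, -1))) = Add(Mul(24809, Pow(10600, -1)), Mul(Rational(1767, 2), Pow(-43952, -1))) = Add(Mul(24809, Rational(1, 10600)), Mul(Rational(1767, 2), Rational(-1, 43952))) = Add(Rational(24809, 10600), Rational(-1767, 87904)) = Rational(270260017, 116472800)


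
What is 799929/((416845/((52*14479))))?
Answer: 874126188/605 ≈ 1.4448e+6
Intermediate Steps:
799929/((416845/((52*14479)))) = 799929/((416845/752908)) = 799929/((416845*(1/752908))) = 799929/(32065/57916) = 799929*(57916/32065) = 874126188/605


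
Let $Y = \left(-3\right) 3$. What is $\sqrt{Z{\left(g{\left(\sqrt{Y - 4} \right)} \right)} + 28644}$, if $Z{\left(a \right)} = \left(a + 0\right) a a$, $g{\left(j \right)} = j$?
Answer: $\sqrt{28644 - 13 i \sqrt{13}} \approx 169.25 - 0.138 i$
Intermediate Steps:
$Y = -9$
$Z{\left(a \right)} = a^{3}$ ($Z{\left(a \right)} = a a a = a^{2} a = a^{3}$)
$\sqrt{Z{\left(g{\left(\sqrt{Y - 4} \right)} \right)} + 28644} = \sqrt{\left(\sqrt{-9 - 4}\right)^{3} + 28644} = \sqrt{\left(\sqrt{-13}\right)^{3} + 28644} = \sqrt{\left(i \sqrt{13}\right)^{3} + 28644} = \sqrt{- 13 i \sqrt{13} + 28644} = \sqrt{28644 - 13 i \sqrt{13}}$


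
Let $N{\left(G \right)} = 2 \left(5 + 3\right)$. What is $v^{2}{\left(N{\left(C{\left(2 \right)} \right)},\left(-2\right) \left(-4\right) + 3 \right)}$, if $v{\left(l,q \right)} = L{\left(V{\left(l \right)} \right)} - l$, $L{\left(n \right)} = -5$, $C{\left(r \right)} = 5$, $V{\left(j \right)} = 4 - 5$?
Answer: $441$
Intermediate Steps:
$V{\left(j \right)} = -1$ ($V{\left(j \right)} = 4 - 5 = -1$)
$N{\left(G \right)} = 16$ ($N{\left(G \right)} = 2 \cdot 8 = 16$)
$v{\left(l,q \right)} = -5 - l$
$v^{2}{\left(N{\left(C{\left(2 \right)} \right)},\left(-2\right) \left(-4\right) + 3 \right)} = \left(-5 - 16\right)^{2} = \left(-21\right)^{2} = 441$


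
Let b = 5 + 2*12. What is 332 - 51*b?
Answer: -1147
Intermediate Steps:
b = 29 (b = 5 + 24 = 29)
332 - 51*b = 332 - 51*29 = 332 - 1479 = -1147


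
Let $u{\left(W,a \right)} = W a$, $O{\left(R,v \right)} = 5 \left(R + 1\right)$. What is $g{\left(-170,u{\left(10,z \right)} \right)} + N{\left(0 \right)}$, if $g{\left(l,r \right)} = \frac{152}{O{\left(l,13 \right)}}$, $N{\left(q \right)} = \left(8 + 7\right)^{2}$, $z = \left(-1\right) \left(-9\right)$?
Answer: $\frac{189973}{845} \approx 224.82$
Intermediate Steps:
$O{\left(R,v \right)} = 5 + 5 R$ ($O{\left(R,v \right)} = 5 \left(1 + R\right) = 5 + 5 R$)
$z = 9$
$N{\left(q \right)} = 225$ ($N{\left(q \right)} = 15^{2} = 225$)
$g{\left(l,r \right)} = \frac{152}{5 + 5 l}$
$g{\left(-170,u{\left(10,z \right)} \right)} + N{\left(0 \right)} = \frac{152}{5 \left(1 - 170\right)} + 225 = \frac{152}{5 \left(-169\right)} + 225 = \frac{152}{5} \left(- \frac{1}{169}\right) + 225 = - \frac{152}{845} + 225 = \frac{189973}{845}$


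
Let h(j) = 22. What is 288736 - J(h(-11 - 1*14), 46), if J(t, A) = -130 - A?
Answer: 288912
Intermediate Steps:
288736 - J(h(-11 - 1*14), 46) = 288736 - (-130 - 1*46) = 288736 - (-130 - 46) = 288736 - 1*(-176) = 288736 + 176 = 288912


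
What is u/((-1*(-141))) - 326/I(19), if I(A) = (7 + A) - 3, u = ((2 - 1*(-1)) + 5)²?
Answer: -44494/3243 ≈ -13.720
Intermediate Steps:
u = 64 (u = ((2 + 1) + 5)² = (3 + 5)² = 8² = 64)
I(A) = 4 + A
u/((-1*(-141))) - 326/I(19) = 64/((-1*(-141))) - 326/(4 + 19) = 64/141 - 326/23 = -44494/3243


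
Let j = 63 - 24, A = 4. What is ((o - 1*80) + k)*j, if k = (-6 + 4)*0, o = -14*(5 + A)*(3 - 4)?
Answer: 1794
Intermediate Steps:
j = 39
o = 126 (o = -14*(5 + 4)*(3 - 4) = -126*(-1) = -14*(-9) = 126)
k = 0 (k = -2*0 = 0)
((o - 1*80) + k)*j = ((126 - 1*80) + 0)*39 = ((126 - 80) + 0)*39 = (46 + 0)*39 = 46*39 = 1794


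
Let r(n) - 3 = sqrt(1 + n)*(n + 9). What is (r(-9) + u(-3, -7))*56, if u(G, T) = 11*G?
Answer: -1680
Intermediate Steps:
r(n) = 3 + sqrt(1 + n)*(9 + n) (r(n) = 3 + sqrt(1 + n)*(n + 9) = 3 + sqrt(1 + n)*(9 + n))
(r(-9) + u(-3, -7))*56 = ((3 + 9*sqrt(1 - 9) - 9*sqrt(1 - 9)) + 11*(-3))*56 = ((3 + 9*sqrt(-8) - 18*I*sqrt(2)) - 33)*56 = ((3 + 9*(2*I*sqrt(2)) - 18*I*sqrt(2)) - 33)*56 = ((3 + 18*I*sqrt(2) - 18*I*sqrt(2)) - 33)*56 = (3 - 33)*56 = -30*56 = -1680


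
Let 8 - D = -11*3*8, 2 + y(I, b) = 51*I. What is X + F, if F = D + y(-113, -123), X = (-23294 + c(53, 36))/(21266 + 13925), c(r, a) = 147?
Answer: -193327310/35191 ≈ -5493.7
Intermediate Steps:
y(I, b) = -2 + 51*I
D = 272 (D = 8 - (-11*3)*8 = 8 - (-33)*8 = 8 - 1*(-264) = 8 + 264 = 272)
X = -23147/35191 (X = (-23294 + 147)/(21266 + 13925) = -23147/35191 ≈ -0.65775)
F = -5493 (F = 272 + (-2 + 51*(-113)) = 272 + (-2 - 5763) = 272 - 5765 = -5493)
X + F = -23147/35191 - 5493 = -193327310/35191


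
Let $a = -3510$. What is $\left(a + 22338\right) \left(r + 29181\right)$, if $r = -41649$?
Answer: $-234747504$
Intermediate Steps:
$\left(a + 22338\right) \left(r + 29181\right) = \left(-3510 + 22338\right) \left(-41649 + 29181\right) = 18828 \left(-12468\right) = -234747504$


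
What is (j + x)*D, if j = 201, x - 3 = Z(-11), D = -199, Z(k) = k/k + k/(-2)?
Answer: -83779/2 ≈ -41890.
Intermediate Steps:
Z(k) = 1 - k/2 (Z(k) = 1 + k*(-½) = 1 - k/2)
x = 19/2 (x = 3 + (1 - ½*(-11)) = 3 + (1 + 11/2) = 3 + 13/2 = 19/2 ≈ 9.5000)
(j + x)*D = (201 + 19/2)*(-199) = (421/2)*(-199) = -83779/2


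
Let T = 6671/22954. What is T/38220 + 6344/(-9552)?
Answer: -16564105373/24940439160 ≈ -0.66415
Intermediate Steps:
T = 6671/22954 (T = 6671*(1/22954) = 6671/22954 ≈ 0.29062)
T/38220 + 6344/(-9552) = (6671/22954)/38220 + 6344/(-9552) = (6671/22954)*(1/38220) + 6344*(-1/9552) = 953/125328840 - 793/1194 = -16564105373/24940439160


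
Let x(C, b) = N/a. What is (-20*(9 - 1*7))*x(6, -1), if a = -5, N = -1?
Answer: -8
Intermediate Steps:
x(C, b) = ⅕ (x(C, b) = -1/(-5) = -1*(-⅕) = ⅕)
(-20*(9 - 1*7))*x(6, -1) = -20*(9 - 1*7)*(⅕) = -20*(9 - 7)*(⅕) = -20*2*(⅕) = -40*⅕ = -8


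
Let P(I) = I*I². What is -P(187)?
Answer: -6539203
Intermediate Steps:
P(I) = I³
-P(187) = -1*187³ = -1*6539203 = -6539203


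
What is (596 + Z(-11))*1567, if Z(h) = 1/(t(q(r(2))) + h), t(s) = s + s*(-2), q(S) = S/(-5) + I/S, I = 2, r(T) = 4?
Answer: 99915054/107 ≈ 9.3379e+5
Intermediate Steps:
q(S) = 2/S - S/5 (q(S) = S/(-5) + 2/S = S*(-⅕) + 2/S = -S/5 + 2/S = 2/S - S/5)
t(s) = -s (t(s) = s - 2*s = -s)
Z(h) = 1/(3/10 + h) (Z(h) = 1/(-(2/4 - ⅕*4) + h) = 1/(-(2*(¼) - ⅘) + h) = 1/(-(½ - ⅘) + h) = 1/(-1*(-3/10) + h) = 1/(3/10 + h))
(596 + Z(-11))*1567 = (596 + 10/(3 + 10*(-11)))*1567 = (596 + 10/(3 - 110))*1567 = (596 + 10/(-107))*1567 = (596 + 10*(-1/107))*1567 = (596 - 10/107)*1567 = (63762/107)*1567 = 99915054/107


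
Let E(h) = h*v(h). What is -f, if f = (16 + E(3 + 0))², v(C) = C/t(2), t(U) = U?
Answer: -1681/4 ≈ -420.25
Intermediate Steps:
v(C) = C/2
E(h) = h²/2 (E(h) = h*(h/2) = h²/2)
f = 1681/4 (f = (16 + (3 + 0)²/2)² = (16 + (½)*3²)² = (16 + (½)*9)² = (16 + 9/2)² = (41/2)² = 1681/4 ≈ 420.25)
-f = -1*1681/4 = -1681/4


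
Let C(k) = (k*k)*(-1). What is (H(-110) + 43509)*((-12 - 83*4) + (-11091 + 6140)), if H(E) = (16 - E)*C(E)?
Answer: 7842376845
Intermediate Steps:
C(k) = -k² (C(k) = k²*(-1) = -k²)
H(E) = -E²*(16 - E) (H(E) = (16 - E)*(-E²) = -E²*(16 - E))
(H(-110) + 43509)*((-12 - 83*4) + (-11091 + 6140)) = ((-110)²*(-16 - 110) + 43509)*((-12 - 83*4) + (-11091 + 6140)) = (12100*(-126) + 43509)*((-12 - 332) - 4951) = (-1524600 + 43509)*(-344 - 4951) = -1481091*(-5295) = 7842376845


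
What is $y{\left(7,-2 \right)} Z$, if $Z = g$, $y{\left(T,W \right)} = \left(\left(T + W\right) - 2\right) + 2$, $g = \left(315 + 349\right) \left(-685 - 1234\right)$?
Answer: $-6371080$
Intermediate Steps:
$g = -1274216$ ($g = 664 \left(-1919\right) = -1274216$)
$y{\left(T,W \right)} = T + W$ ($y{\left(T,W \right)} = \left(-2 + T + W\right) + 2 = T + W$)
$Z = -1274216$
$y{\left(7,-2 \right)} Z = \left(7 - 2\right) \left(-1274216\right) = 5 \left(-1274216\right) = -6371080$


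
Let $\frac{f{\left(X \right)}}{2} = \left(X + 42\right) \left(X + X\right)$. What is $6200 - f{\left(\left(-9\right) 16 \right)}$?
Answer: $-52552$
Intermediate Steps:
$f{\left(X \right)} = 4 X \left(42 + X\right)$ ($f{\left(X \right)} = 2 \left(X + 42\right) \left(X + X\right) = 2 \left(42 + X\right) 2 X = 2 \cdot 2 X \left(42 + X\right) = 4 X \left(42 + X\right)$)
$6200 - f{\left(\left(-9\right) 16 \right)} = 6200 - 4 \left(\left(-9\right) 16\right) \left(42 - 144\right) = 6200 - 4 \left(-144\right) \left(42 - 144\right) = 6200 - 4 \left(-144\right) \left(-102\right) = 6200 - 58752 = -52552$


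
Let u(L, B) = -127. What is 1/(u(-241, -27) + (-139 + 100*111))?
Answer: 1/10834 ≈ 9.2302e-5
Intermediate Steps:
1/(u(-241, -27) + (-139 + 100*111)) = 1/(-127 + (-139 + 100*111)) = 1/(-127 + (-139 + 11100)) = 1/(-127 + 10961) = 1/10834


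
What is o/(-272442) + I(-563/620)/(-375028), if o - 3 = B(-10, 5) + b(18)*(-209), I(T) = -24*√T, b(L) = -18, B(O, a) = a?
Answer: -1885/136221 + 3*I*√87265/14532335 ≈ -0.013838 + 6.0983e-5*I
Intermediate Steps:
o = 3770 (o = 3 + (5 - 18*(-209)) = 3 + (5 + 3762) = 3 + 3767 = 3770)
o/(-272442) + I(-563/620)/(-375028) = 3770/(-272442) - 24*I*√87265/310/(-375028) = 3770*(-1/272442) - 24*I*√87265/310*(-1/375028) = -1885/136221 - 12*I*√87265/155*(-1/375028) = -1885/136221 + 3*I*√87265/14532335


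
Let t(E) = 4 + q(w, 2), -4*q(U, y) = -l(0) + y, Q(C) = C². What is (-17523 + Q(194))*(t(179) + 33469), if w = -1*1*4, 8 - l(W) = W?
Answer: 1346545237/2 ≈ 6.7327e+8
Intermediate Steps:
l(W) = 8 - W
w = -4 (w = -1*4 = -4)
q(U, y) = 2 - y/4 (q(U, y) = -(-(8 - 1*0) + y)/4 = -(-(8 + 0) + y)/4 = -(-1*8 + y)/4 = -(-8 + y)/4 = 2 - y/4)
t(E) = 11/2 (t(E) = 4 + (2 - ¼*2) = 4 + (2 - ½) = 4 + 3/2 = 11/2)
(-17523 + Q(194))*(t(179) + 33469) = (-17523 + 194²)*(11/2 + 33469) = (-17523 + 37636)*(66949/2) = 20113*(66949/2) = 1346545237/2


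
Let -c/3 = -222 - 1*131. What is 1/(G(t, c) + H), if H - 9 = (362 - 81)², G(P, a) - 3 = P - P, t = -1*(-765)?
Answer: 1/78973 ≈ 1.2663e-5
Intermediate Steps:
t = 765
c = 1059 (c = -3*(-222 - 1*131) = -3*(-222 - 131) = -3*(-353) = 1059)
G(P, a) = 3 (G(P, a) = 3 + (P - P) = 3 + 0 = 3)
H = 78970 (H = 9 + (362 - 81)² = 9 + 281² = 9 + 78961 = 78970)
1/(G(t, c) + H) = 1/(3 + 78970) = 1/78973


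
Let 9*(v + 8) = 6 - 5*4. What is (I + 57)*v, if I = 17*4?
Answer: -10750/9 ≈ -1194.4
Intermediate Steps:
I = 68
v = -86/9 (v = -8 + (6 - 5*4)/9 = -8 + (6 - 20)/9 = -8 + (⅑)*(-14) = -8 - 14/9 = -86/9 ≈ -9.5556)
(I + 57)*v = (68 + 57)*(-86/9) = 125*(-86/9) = -10750/9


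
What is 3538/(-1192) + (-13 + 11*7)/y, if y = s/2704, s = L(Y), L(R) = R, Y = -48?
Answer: -6451643/1788 ≈ -3608.3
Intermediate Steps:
s = -48
y = -3/169 (y = -48/2704 = -48*1/2704 = -3/169 ≈ -0.017751)
3538/(-1192) + (-13 + 11*7)/y = 3538/(-1192) + (-13 + 11*7)/(-3/169) = 3538*(-1/1192) + (-13 + 77)*(-169/3) = -1769/596 + 64*(-169/3) = -1769/596 - 10816/3 = -6451643/1788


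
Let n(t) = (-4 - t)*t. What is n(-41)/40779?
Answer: -1517/40779 ≈ -0.037201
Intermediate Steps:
n(t) = t*(-4 - t)
n(-41)/40779 = -1*(-41)*(4 - 41)/40779 = -1*(-41)*(-37)*(1/40779) = -1517*1/40779 = -1517/40779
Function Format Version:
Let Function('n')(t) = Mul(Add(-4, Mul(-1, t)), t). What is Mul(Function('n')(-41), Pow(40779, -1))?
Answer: Rational(-1517, 40779) ≈ -0.037201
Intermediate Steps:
Function('n')(t) = Mul(t, Add(-4, Mul(-1, t)))
Mul(Function('n')(-41), Pow(40779, -1)) = Mul(Mul(-1, -41, Add(4, -41)), Pow(40779, -1)) = Mul(Mul(-1, -41, -37), Rational(1, 40779)) = Mul(-1517, Rational(1, 40779)) = Rational(-1517, 40779)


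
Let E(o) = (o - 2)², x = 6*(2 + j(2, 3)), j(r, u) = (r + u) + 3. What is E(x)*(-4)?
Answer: -13456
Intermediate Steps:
j(r, u) = 3 + r + u
x = 60 (x = 6*(2 + (3 + 2 + 3)) = 6*(2 + 8) = 6*10 = 60)
E(o) = (-2 + o)²
E(x)*(-4) = (-2 + 60)²*(-4) = 58²*(-4) = 3364*(-4) = -13456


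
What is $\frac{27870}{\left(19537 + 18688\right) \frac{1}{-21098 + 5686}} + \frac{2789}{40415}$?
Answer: $- \frac{694377878123}{61794535} \approx -11237.0$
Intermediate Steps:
$\frac{27870}{\left(19537 + 18688\right) \frac{1}{-21098 + 5686}} + \frac{2789}{40415} = \frac{27870}{38225 \frac{1}{-15412}} + 2789 \cdot \frac{1}{40415} = \frac{27870}{38225 \left(- \frac{1}{15412}\right)} + \frac{2789}{40415} = \frac{27870}{- \frac{38225}{15412}} + \frac{2789}{40415} = 27870 \left(- \frac{15412}{38225}\right) + \frac{2789}{40415} = - \frac{85906488}{7645} + \frac{2789}{40415} = - \frac{694377878123}{61794535}$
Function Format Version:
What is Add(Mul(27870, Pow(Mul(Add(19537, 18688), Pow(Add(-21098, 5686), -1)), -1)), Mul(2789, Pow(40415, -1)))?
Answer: Rational(-694377878123, 61794535) ≈ -11237.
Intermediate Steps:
Add(Mul(27870, Pow(Mul(Add(19537, 18688), Pow(Add(-21098, 5686), -1)), -1)), Mul(2789, Pow(40415, -1))) = Add(Mul(27870, Pow(Mul(38225, Pow(-15412, -1)), -1)), Mul(2789, Rational(1, 40415))) = Add(Mul(27870, Pow(Mul(38225, Rational(-1, 15412)), -1)), Rational(2789, 40415)) = Add(Mul(27870, Pow(Rational(-38225, 15412), -1)), Rational(2789, 40415)) = Add(Mul(27870, Rational(-15412, 38225)), Rational(2789, 40415)) = Add(Rational(-85906488, 7645), Rational(2789, 40415)) = Rational(-694377878123, 61794535)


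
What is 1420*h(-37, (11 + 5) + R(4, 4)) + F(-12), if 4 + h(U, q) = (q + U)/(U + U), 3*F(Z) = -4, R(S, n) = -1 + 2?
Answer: -588028/111 ≈ -5297.5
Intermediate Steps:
R(S, n) = 1
F(Z) = -4/3 (F(Z) = (1/3)*(-4) = -4/3)
h(U, q) = -4 + (U + q)/(2*U) (h(U, q) = -4 + (q + U)/(U + U) = -4 + (U + q)/((2*U)) = -4 + (U + q)*(1/(2*U)) = -4 + (U + q)/(2*U))
1420*h(-37, (11 + 5) + R(4, 4)) + F(-12) = 1420*((1/2)*(((11 + 5) + 1) - 7*(-37))/(-37)) - 4/3 = 1420*((1/2)*(-1/37)*((16 + 1) + 259)) - 4/3 = 1420*((1/2)*(-1/37)*(17 + 259)) - 4/3 = 1420*((1/2)*(-1/37)*276) - 4/3 = 1420*(-138/37) - 4/3 = -195960/37 - 4/3 = -588028/111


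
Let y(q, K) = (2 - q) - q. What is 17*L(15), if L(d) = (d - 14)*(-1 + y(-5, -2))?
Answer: 187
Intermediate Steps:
y(q, K) = 2 - 2*q
L(d) = -154 + 11*d (L(d) = (d - 14)*(-1 + (2 - 2*(-5))) = (-14 + d)*(-1 + (2 + 10)) = (-14 + d)*(-1 + 12) = (-14 + d)*11 = -154 + 11*d)
17*L(15) = 17*(-154 + 11*15) = 17*(-154 + 165) = 17*11 = 187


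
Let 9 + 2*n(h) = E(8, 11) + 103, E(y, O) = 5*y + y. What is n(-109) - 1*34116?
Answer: -34045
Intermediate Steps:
E(y, O) = 6*y
n(h) = 71 (n(h) = -9/2 + (6*8 + 103)/2 = -9/2 + (48 + 103)/2 = -9/2 + (½)*151 = -9/2 + 151/2 = 71)
n(-109) - 1*34116 = 71 - 1*34116 = 71 - 34116 = -34045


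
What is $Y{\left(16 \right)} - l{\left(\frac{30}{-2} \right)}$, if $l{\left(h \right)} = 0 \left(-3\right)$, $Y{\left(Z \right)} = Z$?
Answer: $16$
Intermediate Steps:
$l{\left(h \right)} = 0$
$Y{\left(16 \right)} - l{\left(\frac{30}{-2} \right)} = 16 - 0 = 16 + 0 = 16$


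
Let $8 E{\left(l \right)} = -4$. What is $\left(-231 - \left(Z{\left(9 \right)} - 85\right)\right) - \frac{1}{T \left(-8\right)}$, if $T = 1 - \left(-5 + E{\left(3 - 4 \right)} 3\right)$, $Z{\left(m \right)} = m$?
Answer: $- \frac{9299}{60} \approx -154.98$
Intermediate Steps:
$E{\left(l \right)} = - \frac{1}{2}$ ($E{\left(l \right)} = \frac{1}{8} \left(-4\right) = - \frac{1}{2}$)
$T = \frac{15}{2}$ ($T = 1 - \left(-5 - \frac{3}{2}\right) = 1 - - \frac{13}{2} = 1 + \frac{13}{2} = \frac{15}{2} \approx 7.5$)
$\left(-231 - \left(Z{\left(9 \right)} - 85\right)\right) - \frac{1}{T \left(-8\right)} = \left(-231 - \left(9 - 85\right)\right) - \frac{1}{\frac{15}{2} \left(-8\right)} = \left(-231 - \left(9 - 85\right)\right) - \frac{1}{-60} = \left(-231 - -76\right) - - \frac{1}{60} = \left(-231 + 76\right) + \frac{1}{60} = -155 + \frac{1}{60} = - \frac{9299}{60}$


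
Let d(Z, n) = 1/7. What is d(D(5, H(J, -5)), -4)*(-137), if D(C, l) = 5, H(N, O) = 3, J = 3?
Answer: -137/7 ≈ -19.571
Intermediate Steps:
d(Z, n) = ⅐
d(D(5, H(J, -5)), -4)*(-137) = (⅐)*(-137) = -137/7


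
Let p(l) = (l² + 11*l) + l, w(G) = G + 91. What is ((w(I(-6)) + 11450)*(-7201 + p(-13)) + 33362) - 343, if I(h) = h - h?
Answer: -82923689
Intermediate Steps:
I(h) = 0
w(G) = 91 + G
p(l) = l² + 12*l
((w(I(-6)) + 11450)*(-7201 + p(-13)) + 33362) - 343 = (((91 + 0) + 11450)*(-7201 - 13*(12 - 13)) + 33362) - 343 = ((91 + 11450)*(-7201 - 13*(-1)) + 33362) - 343 = (11541*(-7201 + 13) + 33362) - 343 = (11541*(-7188) + 33362) - 343 = (-82956708 + 33362) - 343 = -82923346 - 343 = -82923689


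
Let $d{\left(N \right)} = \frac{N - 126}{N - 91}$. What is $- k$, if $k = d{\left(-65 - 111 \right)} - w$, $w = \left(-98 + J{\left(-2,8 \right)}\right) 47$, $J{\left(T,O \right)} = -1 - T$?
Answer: $- \frac{1217555}{267} \approx -4560.1$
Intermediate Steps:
$d{\left(N \right)} = \frac{-126 + N}{-91 + N}$
$w = -4559$ ($w = \left(-98 - -1\right) 47 = \left(-98 + \left(-1 + 2\right)\right) 47 = \left(-98 + 1\right) 47 = \left(-97\right) 47 = -4559$)
$k = \frac{1217555}{267}$ ($k = \frac{-126 - 176}{-91 - 176} - -4559 = \frac{-126 - 176}{-91 - 176} + 4559 = \frac{1}{-267} \left(-302\right) + 4559 = \left(- \frac{1}{267}\right) \left(-302\right) + 4559 = \frac{302}{267} + 4559 = \frac{1217555}{267} \approx 4560.1$)
$- k = \left(-1\right) \frac{1217555}{267} = - \frac{1217555}{267}$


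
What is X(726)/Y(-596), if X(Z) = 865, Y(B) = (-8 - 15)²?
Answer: 865/529 ≈ 1.6352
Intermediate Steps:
Y(B) = 529 (Y(B) = (-23)² = 529)
X(726)/Y(-596) = 865/529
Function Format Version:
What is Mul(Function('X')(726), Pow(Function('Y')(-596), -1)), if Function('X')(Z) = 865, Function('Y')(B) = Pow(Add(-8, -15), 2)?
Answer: Rational(865, 529) ≈ 1.6352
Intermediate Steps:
Function('Y')(B) = 529 (Function('Y')(B) = Pow(-23, 2) = 529)
Mul(Function('X')(726), Pow(Function('Y')(-596), -1)) = Mul(865, Pow(529, -1)) = Mul(865, Rational(1, 529)) = Rational(865, 529)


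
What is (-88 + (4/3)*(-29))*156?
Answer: -19760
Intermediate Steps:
(-88 + (4/3)*(-29))*156 = (-88 - 116/3)*156 = -380/3*156 = -19760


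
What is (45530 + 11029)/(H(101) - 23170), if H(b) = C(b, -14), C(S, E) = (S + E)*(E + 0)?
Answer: -56559/24388 ≈ -2.3191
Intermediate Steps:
C(S, E) = E*(E + S) (C(S, E) = (E + S)*E = E*(E + S))
H(b) = 196 - 14*b (H(b) = -14*(-14 + b) = 196 - 14*b)
(45530 + 11029)/(H(101) - 23170) = (45530 + 11029)/((196 - 14*101) - 23170) = 56559/((196 - 1414) - 23170) = 56559/(-1218 - 23170) = 56559/(-24388) = 56559*(-1/24388) = -56559/24388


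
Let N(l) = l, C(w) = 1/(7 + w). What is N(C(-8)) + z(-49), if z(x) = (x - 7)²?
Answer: 3135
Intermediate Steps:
z(x) = (-7 + x)²
N(C(-8)) + z(-49) = 1/(7 - 8) + (-7 - 49)² = 1/(-1) + (-56)² = -1 + 3136 = 3135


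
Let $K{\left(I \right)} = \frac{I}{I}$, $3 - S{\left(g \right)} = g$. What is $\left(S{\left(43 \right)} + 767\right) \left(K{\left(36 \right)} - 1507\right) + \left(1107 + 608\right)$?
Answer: $-1093147$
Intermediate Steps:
$S{\left(g \right)} = 3 - g$
$K{\left(I \right)} = 1$
$\left(S{\left(43 \right)} + 767\right) \left(K{\left(36 \right)} - 1507\right) + \left(1107 + 608\right) = \left(\left(3 - 43\right) + 767\right) \left(1 - 1507\right) + \left(1107 + 608\right) = \left(\left(3 - 43\right) + 767\right) \left(-1506\right) + 1715 = \left(-40 + 767\right) \left(-1506\right) + 1715 = 727 \left(-1506\right) + 1715 = -1094862 + 1715 = -1093147$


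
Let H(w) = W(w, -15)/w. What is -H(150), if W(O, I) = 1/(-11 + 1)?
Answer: 1/1500 ≈ 0.00066667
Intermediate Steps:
W(O, I) = -1/10 (W(O, I) = 1/(-10) = -1/10)
H(w) = -1/(10*w)
-H(150) = -(-1)/(10*150) = -1*(-1/1500) = 1/1500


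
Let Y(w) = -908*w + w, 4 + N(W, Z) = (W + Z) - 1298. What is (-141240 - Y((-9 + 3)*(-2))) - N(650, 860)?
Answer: -130564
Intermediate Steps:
N(W, Z) = -1302 + W + Z (N(W, Z) = -4 + ((W + Z) - 1298) = -4 + (-1298 + W + Z) = -1302 + W + Z)
Y(w) = -907*w
(-141240 - Y((-9 + 3)*(-2))) - N(650, 860) = (-141240 - (-907)*(-9 + 3)*(-2)) - (-1302 + 650 + 860) = (-141240 - (-907)*(-6*(-2))) - 1*208 = (-141240 - (-907)*12) - 208 = (-141240 - 1*(-10884)) - 208 = (-141240 + 10884) - 208 = -130356 - 208 = -130564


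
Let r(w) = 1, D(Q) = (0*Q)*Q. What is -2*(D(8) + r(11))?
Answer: -2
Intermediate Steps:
D(Q) = 0 (D(Q) = 0*Q = 0)
-2*(D(8) + r(11)) = -2*(0 + 1) = -2*1 = -2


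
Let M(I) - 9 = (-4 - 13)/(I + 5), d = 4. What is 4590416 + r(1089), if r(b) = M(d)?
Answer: 41313808/9 ≈ 4.5904e+6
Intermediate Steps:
M(I) = 9 - 17/(5 + I) (M(I) = 9 + (-4 - 13)/(I + 5) = 9 - 17/(5 + I))
r(b) = 64/9 (r(b) = (28 + 9*4)/(5 + 4) = (28 + 36)/9 = (⅑)*64 = 64/9)
4590416 + r(1089) = 4590416 + 64/9 = 41313808/9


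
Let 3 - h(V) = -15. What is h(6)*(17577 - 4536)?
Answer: 234738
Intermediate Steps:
h(V) = 18 (h(V) = 3 - 1*(-15) = 3 + 15 = 18)
h(6)*(17577 - 4536) = 18*(17577 - 4536) = 18*13041 = 234738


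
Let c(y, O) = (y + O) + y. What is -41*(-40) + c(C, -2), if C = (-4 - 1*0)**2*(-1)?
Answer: 1606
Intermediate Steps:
C = -16 (C = (-4 + 0)**2*(-1) = (-4)**2*(-1) = 16*(-1) = -16)
c(y, O) = O + 2*y (c(y, O) = (O + y) + y = O + 2*y)
-41*(-40) + c(C, -2) = -41*(-40) + (-2 + 2*(-16)) = 1640 + (-2 - 32) = 1640 - 34 = 1606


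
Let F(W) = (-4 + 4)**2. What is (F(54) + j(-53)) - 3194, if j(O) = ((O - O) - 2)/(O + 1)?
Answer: -83043/26 ≈ -3194.0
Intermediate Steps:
j(O) = -2/(1 + O) (j(O) = (0 - 2)/(1 + O) = -2/(1 + O))
F(W) = 0 (F(W) = 0**2 = 0)
(F(54) + j(-53)) - 3194 = (0 - 2/(1 - 53)) - 3194 = (0 - 2/(-52)) - 3194 = (0 - 2*(-1/52)) - 3194 = (0 + 1/26) - 3194 = 1/26 - 3194 = -83043/26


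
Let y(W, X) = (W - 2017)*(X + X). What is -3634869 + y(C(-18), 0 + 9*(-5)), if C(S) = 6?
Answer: -3453879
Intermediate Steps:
y(W, X) = 2*X*(-2017 + W) (y(W, X) = (-2017 + W)*(2*X) = 2*X*(-2017 + W))
-3634869 + y(C(-18), 0 + 9*(-5)) = -3634869 + 2*(0 + 9*(-5))*(-2017 + 6) = -3634869 + 2*(0 - 45)*(-2011) = -3634869 + 2*(-45)*(-2011) = -3634869 + 180990 = -3453879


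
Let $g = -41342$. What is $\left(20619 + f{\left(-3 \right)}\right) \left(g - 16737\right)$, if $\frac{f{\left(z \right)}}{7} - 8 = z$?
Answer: $-1199563666$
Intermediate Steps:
$f{\left(z \right)} = 56 + 7 z$
$\left(20619 + f{\left(-3 \right)}\right) \left(g - 16737\right) = \left(20619 + \left(56 + 7 \left(-3\right)\right)\right) \left(-41342 - 16737\right) = \left(20619 + \left(56 - 21\right)\right) \left(-58079\right) = \left(20619 + 35\right) \left(-58079\right) = 20654 \left(-58079\right) = -1199563666$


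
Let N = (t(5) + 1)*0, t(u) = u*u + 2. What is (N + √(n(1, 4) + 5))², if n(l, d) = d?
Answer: 9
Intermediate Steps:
t(u) = 2 + u² (t(u) = u² + 2 = 2 + u²)
N = 0 (N = ((2 + 5²) + 1)*0 = ((2 + 25) + 1)*0 = (27 + 1)*0 = 28*0 = 0)
(N + √(n(1, 4) + 5))² = (0 + √(4 + 5))² = (0 + √9)² = (0 + 3)² = 3² = 9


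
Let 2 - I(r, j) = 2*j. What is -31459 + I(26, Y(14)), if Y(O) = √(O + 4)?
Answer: -31457 - 6*√2 ≈ -31466.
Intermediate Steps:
Y(O) = √(4 + O)
I(r, j) = 2 - 2*j
-31459 + I(26, Y(14)) = -31459 + (2 - 2*√(4 + 14)) = -31459 + (2 - 6*√2) = -31457 - 6*√2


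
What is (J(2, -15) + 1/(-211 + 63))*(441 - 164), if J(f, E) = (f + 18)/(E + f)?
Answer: -823521/1924 ≈ -428.03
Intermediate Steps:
J(f, E) = (18 + f)/(E + f)
(J(2, -15) + 1/(-211 + 63))*(441 - 164) = ((18 + 2)/(-15 + 2) + 1/(-211 + 63))*(441 - 164) = (20/(-13) + 1/(-148))*277 = (-1/13*20 - 1/148)*277 = (-20/13 - 1/148)*277 = -2973/1924*277 = -823521/1924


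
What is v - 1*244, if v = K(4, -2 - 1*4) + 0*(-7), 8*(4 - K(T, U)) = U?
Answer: -957/4 ≈ -239.25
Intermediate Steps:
K(T, U) = 4 - U/8
v = 19/4 (v = (4 - (-2 - 1*4)/8) + 0*(-7) = (4 - (-2 - 4)/8) + 0 = (4 - ⅛*(-6)) + 0 = (4 + ¾) + 0 = 19/4 + 0 = 19/4 ≈ 4.7500)
v - 1*244 = 19/4 - 1*244 = 19/4 - 244 = -957/4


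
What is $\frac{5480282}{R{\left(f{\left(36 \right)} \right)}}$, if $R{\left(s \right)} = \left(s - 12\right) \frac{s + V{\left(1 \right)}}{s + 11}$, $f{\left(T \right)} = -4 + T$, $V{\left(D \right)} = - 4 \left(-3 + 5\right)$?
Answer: $\frac{117826063}{240} \approx 4.9094 \cdot 10^{5}$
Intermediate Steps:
$V{\left(D \right)} = -8$ ($V{\left(D \right)} = \left(-4\right) 2 = -8$)
$R{\left(s \right)} = \frac{\left(-12 + s\right) \left(-8 + s\right)}{11 + s}$ ($R{\left(s \right)} = \left(s - 12\right) \frac{s - 8}{s + 11} = \left(-12 + s\right) \frac{-8 + s}{11 + s} = \frac{\left(-12 + s\right) \left(-8 + s\right)}{11 + s}$)
$\frac{5480282}{R{\left(f{\left(36 \right)} \right)}} = \frac{5480282}{\frac{1}{11 + \left(-4 + 36\right)} \left(96 + \left(-4 + 36\right)^{2} - 20 \left(-4 + 36\right)\right)} = \frac{5480282}{\frac{1}{11 + 32} \left(96 + 32^{2} - 640\right)} = \frac{5480282}{\frac{1}{43} \left(96 + 1024 - 640\right)} = \frac{5480282}{\frac{1}{43} \cdot 480} = \frac{5480282}{\frac{480}{43}} = 5480282 \cdot \frac{43}{480} = \frac{117826063}{240}$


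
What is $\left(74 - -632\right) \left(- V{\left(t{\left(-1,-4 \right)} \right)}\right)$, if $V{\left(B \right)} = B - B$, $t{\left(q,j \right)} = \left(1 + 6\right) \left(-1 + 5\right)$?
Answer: $0$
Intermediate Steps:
$t{\left(q,j \right)} = 28$ ($t{\left(q,j \right)} = 7 \cdot 4 = 28$)
$V{\left(B \right)} = 0$
$\left(74 - -632\right) \left(- V{\left(t{\left(-1,-4 \right)} \right)}\right) = \left(74 - -632\right) \left(\left(-1\right) 0\right) = \left(74 + 632\right) 0 = 706 \cdot 0 = 0$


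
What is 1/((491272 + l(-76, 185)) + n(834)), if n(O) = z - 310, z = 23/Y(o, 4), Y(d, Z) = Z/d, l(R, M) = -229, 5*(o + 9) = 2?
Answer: 20/9813671 ≈ 2.0380e-6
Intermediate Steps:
o = -43/5 (o = -9 + (⅕)*2 = -9 + ⅖ = -43/5 ≈ -8.6000)
z = -989/20 (z = 23/((4/(-43/5))) = 23/((4*(-5/43))) = 23/(-20/43) = 23*(-43/20) = -989/20 ≈ -49.450)
n(O) = -7189/20 (n(O) = -989/20 - 310 = -7189/20)
1/((491272 + l(-76, 185)) + n(834)) = 1/((491272 - 229) - 7189/20) = 1/(491043 - 7189/20) = 1/(9813671/20) = 20/9813671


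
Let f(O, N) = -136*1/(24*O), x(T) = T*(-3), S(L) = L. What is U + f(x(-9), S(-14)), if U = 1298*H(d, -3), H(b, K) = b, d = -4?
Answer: -420569/81 ≈ -5192.2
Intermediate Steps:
x(T) = -3*T
f(O, N) = -17/(3*O) (f(O, N) = -136*1/(24*O) = -17/(3*O))
U = -5192 (U = 1298*(-4) = -5192)
U + f(x(-9), S(-14)) = -5192 - 17/(3*((-3*(-9)))) = -5192 - 17/3/27 = -5192 - 17/3*1/27 = -5192 - 17/81 = -420569/81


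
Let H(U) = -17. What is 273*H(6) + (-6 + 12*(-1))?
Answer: -4659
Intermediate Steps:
273*H(6) + (-6 + 12*(-1)) = 273*(-17) + (-6 + 12*(-1)) = -4641 + (-6 - 12) = -4641 - 18 = -4659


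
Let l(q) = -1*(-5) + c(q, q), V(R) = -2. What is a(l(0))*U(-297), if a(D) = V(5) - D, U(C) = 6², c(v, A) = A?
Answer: -252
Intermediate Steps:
U(C) = 36
l(q) = 5 + q (l(q) = -1*(-5) + q = 5 + q)
a(D) = -2 - D
a(l(0))*U(-297) = (-2 - (5 + 0))*36 = (-2 - 1*5)*36 = (-2 - 5)*36 = -7*36 = -252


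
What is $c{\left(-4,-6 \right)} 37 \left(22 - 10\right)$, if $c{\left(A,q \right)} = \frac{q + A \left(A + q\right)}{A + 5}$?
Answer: $15096$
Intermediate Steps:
$c{\left(A,q \right)} = \frac{q + A \left(A + q\right)}{5 + A}$
$c{\left(-4,-6 \right)} 37 \left(22 - 10\right) = \frac{-6 + \left(-4\right)^{2} - -24}{5 - 4} \cdot 37 \left(22 - 10\right) = \frac{-6 + 16 + 24}{1} \cdot 37 \cdot 12 = 1 \cdot 34 \cdot 37 \cdot 12 = 34 \cdot 37 \cdot 12 = 1258 \cdot 12 = 15096$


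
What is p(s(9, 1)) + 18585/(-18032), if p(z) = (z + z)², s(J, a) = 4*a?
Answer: 162209/2576 ≈ 62.969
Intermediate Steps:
p(z) = 4*z² (p(z) = (2*z)² = 4*z²)
p(s(9, 1)) + 18585/(-18032) = 4*(4*1)² + 18585/(-18032) = 4*4² + 18585*(-1/18032) = 4*16 - 2655/2576 = 64 - 2655/2576 = 162209/2576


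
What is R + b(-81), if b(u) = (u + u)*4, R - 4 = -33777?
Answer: -34421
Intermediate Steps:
R = -33773 (R = 4 - 33777 = -33773)
b(u) = 8*u (b(u) = (2*u)*4 = 8*u)
R + b(-81) = -33773 + 8*(-81) = -33773 - 648 = -34421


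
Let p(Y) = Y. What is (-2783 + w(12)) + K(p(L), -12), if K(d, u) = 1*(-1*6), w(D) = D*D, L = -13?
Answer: -2645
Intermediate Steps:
w(D) = D²
K(d, u) = -6 (K(d, u) = 1*(-6) = -6)
(-2783 + w(12)) + K(p(L), -12) = (-2783 + 12²) - 6 = (-2783 + 144) - 6 = -2639 - 6 = -2645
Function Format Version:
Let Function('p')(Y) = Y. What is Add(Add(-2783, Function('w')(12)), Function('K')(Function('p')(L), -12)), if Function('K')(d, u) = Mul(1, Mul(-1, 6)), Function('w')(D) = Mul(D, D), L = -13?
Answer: -2645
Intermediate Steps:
Function('w')(D) = Pow(D, 2)
Function('K')(d, u) = -6 (Function('K')(d, u) = Mul(1, -6) = -6)
Add(Add(-2783, Function('w')(12)), Function('K')(Function('p')(L), -12)) = Add(Add(-2783, Pow(12, 2)), -6) = Add(Add(-2783, 144), -6) = Add(-2639, -6) = -2645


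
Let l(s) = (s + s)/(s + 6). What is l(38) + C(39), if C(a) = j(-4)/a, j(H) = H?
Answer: 697/429 ≈ 1.6247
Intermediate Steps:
l(s) = 2*s/(6 + s) (l(s) = (2*s)/(6 + s) = 2*s/(6 + s))
C(a) = -4/a
l(38) + C(39) = 2*38/(6 + 38) - 4/39 = 2*38/44 - 4*1/39 = 2*38*(1/44) - 4/39 = 19/11 - 4/39 = 697/429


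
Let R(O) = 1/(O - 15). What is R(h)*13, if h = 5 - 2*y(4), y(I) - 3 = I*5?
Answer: -13/56 ≈ -0.23214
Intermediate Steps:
y(I) = 3 + 5*I (y(I) = 3 + I*5 = 3 + 5*I)
h = -41 (h = 5 - 2*(3 + 5*4) = 5 - 2*(3 + 20) = 5 - 2*23 = 5 - 46 = -41)
R(O) = 1/(-15 + O)
R(h)*13 = 13/(-15 - 41) = 13/(-56) = -1/56*13 = -13/56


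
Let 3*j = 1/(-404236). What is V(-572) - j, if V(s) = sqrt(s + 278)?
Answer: 1/1212708 + 7*I*sqrt(6) ≈ 8.246e-7 + 17.146*I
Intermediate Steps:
V(s) = sqrt(278 + s)
j = -1/1212708 (j = (1/3)/(-404236) = (1/3)*(-1/404236) = -1/1212708 ≈ -8.2460e-7)
V(-572) - j = sqrt(278 - 572) - 1*(-1/1212708) = sqrt(-294) + 1/1212708 = 7*I*sqrt(6) + 1/1212708 = 1/1212708 + 7*I*sqrt(6)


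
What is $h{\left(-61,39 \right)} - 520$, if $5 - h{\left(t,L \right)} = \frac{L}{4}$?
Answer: $- \frac{2099}{4} \approx -524.75$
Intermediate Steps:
$h{\left(t,L \right)} = 5 - \frac{L}{4}$
$h{\left(-61,39 \right)} - 520 = \left(5 - \frac{39}{4}\right) - 520 = - \frac{19}{4} - 520 = - \frac{2099}{4}$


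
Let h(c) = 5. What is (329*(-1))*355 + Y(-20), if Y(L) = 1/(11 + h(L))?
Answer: -1868719/16 ≈ -1.1680e+5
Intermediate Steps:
Y(L) = 1/16 (Y(L) = 1/(11 + 5) = 1/16)
(329*(-1))*355 + Y(-20) = (329*(-1))*355 + 1/16 = -329*355 + 1/16 = -116795 + 1/16 = -1868719/16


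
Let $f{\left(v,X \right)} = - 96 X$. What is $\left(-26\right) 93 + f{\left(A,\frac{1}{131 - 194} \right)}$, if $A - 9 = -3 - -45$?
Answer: $- \frac{50746}{21} \approx -2416.5$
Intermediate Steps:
$A = 51$ ($A = 9 - -42 = 9 + \left(-3 + 45\right) = 9 + 42 = 51$)
$\left(-26\right) 93 + f{\left(A,\frac{1}{131 - 194} \right)} = \left(-26\right) 93 - \frac{96}{131 - 194} = -2418 - \frac{96}{-63} = -2418 - - \frac{32}{21} = -2418 + \frac{32}{21} = - \frac{50746}{21}$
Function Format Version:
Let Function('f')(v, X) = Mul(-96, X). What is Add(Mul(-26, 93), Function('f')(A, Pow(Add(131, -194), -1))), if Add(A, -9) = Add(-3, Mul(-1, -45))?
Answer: Rational(-50746, 21) ≈ -2416.5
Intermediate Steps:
A = 51 (A = Add(9, Add(-3, Mul(-1, -45))) = Add(9, Add(-3, 45)) = Add(9, 42) = 51)
Add(Mul(-26, 93), Function('f')(A, Pow(Add(131, -194), -1))) = Add(Mul(-26, 93), Mul(-96, Pow(Add(131, -194), -1))) = Add(-2418, Mul(-96, Pow(-63, -1))) = Add(-2418, Mul(-96, Rational(-1, 63))) = Add(-2418, Rational(32, 21)) = Rational(-50746, 21)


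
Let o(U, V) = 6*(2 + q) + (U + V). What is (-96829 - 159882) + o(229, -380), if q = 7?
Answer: -256808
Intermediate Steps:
o(U, V) = 54 + U + V (o(U, V) = 6*(2 + 7) + (U + V) = 6*9 + (U + V) = 54 + (U + V) = 54 + U + V)
(-96829 - 159882) + o(229, -380) = (-96829 - 159882) + (54 + 229 - 380) = -256711 - 97 = -256808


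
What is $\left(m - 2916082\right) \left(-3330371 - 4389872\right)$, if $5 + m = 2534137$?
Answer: $2948746813850$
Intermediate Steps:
$m = 2534132$ ($m = -5 + 2534137 = 2534132$)
$\left(m - 2916082\right) \left(-3330371 - 4389872\right) = \left(2534132 - 2916082\right) \left(-3330371 - 4389872\right) = \left(-381950\right) \left(-7720243\right) = 2948746813850$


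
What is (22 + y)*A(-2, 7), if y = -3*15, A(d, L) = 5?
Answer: -115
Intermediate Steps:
y = -45
(22 + y)*A(-2, 7) = (22 - 45)*5 = -23*5 = -115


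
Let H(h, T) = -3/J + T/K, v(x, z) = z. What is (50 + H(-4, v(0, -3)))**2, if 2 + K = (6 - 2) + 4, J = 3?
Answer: 9409/4 ≈ 2352.3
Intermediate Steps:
K = 6 (K = -2 + ((6 - 2) + 4) = -2 + (4 + 4) = -2 + 8 = 6)
H(h, T) = -1 + T/6 (H(h, T) = -3/3 + T/6 = -3*1/3 + T*(1/6) = -1 + T/6)
(50 + H(-4, v(0, -3)))**2 = (50 + (-1 + (1/6)*(-3)))**2 = (50 + (-1 - 1/2))**2 = (50 - 3/2)**2 = (97/2)**2 = 9409/4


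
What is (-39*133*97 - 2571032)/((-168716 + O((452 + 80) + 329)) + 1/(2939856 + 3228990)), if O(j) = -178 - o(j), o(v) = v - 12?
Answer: 18964087476666/1047118426577 ≈ 18.111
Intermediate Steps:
o(v) = -12 + v
O(j) = -166 - j (O(j) = -178 - (-12 + j) = -178 + (12 - j) = -166 - j)
(-39*133*97 - 2571032)/((-168716 + O((452 + 80) + 329)) + 1/(2939856 + 3228990)) = (-39*133*97 - 2571032)/((-168716 + (-166 - ((452 + 80) + 329))) + 1/(2939856 + 3228990)) = (-5187*97 - 2571032)/((-168716 + (-166 - (532 + 329))) + 1/6168846) = (-503139 - 2571032)/((-168716 + (-166 - 1*861)) + 1/6168846) = -3074171/((-168716 + (-166 - 861)) + 1/6168846) = -3074171/((-168716 - 1027) + 1/6168846) = -3074171/(-169743 + 1/6168846) = -3074171/(-1047118426577/6168846) = -3074171*(-6168846/1047118426577) = 18964087476666/1047118426577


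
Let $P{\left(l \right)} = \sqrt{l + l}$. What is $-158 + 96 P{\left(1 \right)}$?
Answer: $-158 + 96 \sqrt{2} \approx -22.236$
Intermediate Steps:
$P{\left(l \right)} = \sqrt{2} \sqrt{l}$ ($P{\left(l \right)} = \sqrt{2 l} = \sqrt{2} \sqrt{l}$)
$-158 + 96 P{\left(1 \right)} = -158 + 96 \sqrt{2} \sqrt{1} = -158 + 96 \sqrt{2} \cdot 1 = -158 + 96 \sqrt{2}$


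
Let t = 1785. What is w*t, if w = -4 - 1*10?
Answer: -24990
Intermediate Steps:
w = -14 (w = -4 - 10 = -14)
w*t = -14*1785 = -24990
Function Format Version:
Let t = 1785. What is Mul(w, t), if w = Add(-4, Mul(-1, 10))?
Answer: -24990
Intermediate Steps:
w = -14 (w = Add(-4, -10) = -14)
Mul(w, t) = Mul(-14, 1785) = -24990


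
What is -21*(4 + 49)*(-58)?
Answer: 64554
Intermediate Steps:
-21*(4 + 49)*(-58) = -1113*(-58) = -21*(-3074) = 64554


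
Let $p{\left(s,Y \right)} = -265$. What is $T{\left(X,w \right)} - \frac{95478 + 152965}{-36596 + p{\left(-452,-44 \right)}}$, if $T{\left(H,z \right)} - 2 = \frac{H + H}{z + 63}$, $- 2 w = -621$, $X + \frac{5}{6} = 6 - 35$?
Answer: $\frac{236258509}{27535167} \approx 8.5802$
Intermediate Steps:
$X = - \frac{179}{6}$ ($X = - \frac{5}{6} + \left(6 - 35\right) = - \frac{5}{6} - 29 = - \frac{179}{6} \approx -29.833$)
$w = \frac{621}{2}$ ($w = \left(- \frac{1}{2}\right) \left(-621\right) = \frac{621}{2} \approx 310.5$)
$T{\left(H,z \right)} = 2 + \frac{2 H}{63 + z}$ ($T{\left(H,z \right)} = 2 + \frac{H + H}{z + 63} = 2 + \frac{2 H}{63 + z}$)
$T{\left(X,w \right)} - \frac{95478 + 152965}{-36596 + p{\left(-452,-44 \right)}} = \frac{2 \left(63 - \frac{179}{6} + \frac{621}{2}\right)}{63 + \frac{621}{2}} - \frac{95478 + 152965}{-36596 - 265} = 2 \frac{1}{\frac{747}{2}} \cdot \frac{1031}{3} - \frac{248443}{-36861} = 2 \cdot \frac{2}{747} \cdot \frac{1031}{3} - 248443 \left(- \frac{1}{36861}\right) = \frac{4124}{2241} - - \frac{248443}{36861} = \frac{4124}{2241} + \frac{248443}{36861} = \frac{236258509}{27535167}$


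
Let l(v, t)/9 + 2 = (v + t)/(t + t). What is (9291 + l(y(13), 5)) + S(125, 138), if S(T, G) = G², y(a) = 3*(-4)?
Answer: 283107/10 ≈ 28311.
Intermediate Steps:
y(a) = -12
l(v, t) = -18 + 9*(t + v)/(2*t) (l(v, t) = -18 + 9*((v + t)/(t + t)) = -18 + 9*((t + v)/((2*t))) = -18 + 9*((t + v)*(1/(2*t))) = -18 + 9*((t + v)/(2*t)) = -18 + 9*(t + v)/(2*t))
(9291 + l(y(13), 5)) + S(125, 138) = (9291 + (9/2)*(-12 - 3*5)/5) + 138² = (9291 + (9/2)*(⅕)*(-12 - 15)) + 19044 = (9291 + (9/2)*(⅕)*(-27)) + 19044 = (9291 - 243/10) + 19044 = 92667/10 + 19044 = 283107/10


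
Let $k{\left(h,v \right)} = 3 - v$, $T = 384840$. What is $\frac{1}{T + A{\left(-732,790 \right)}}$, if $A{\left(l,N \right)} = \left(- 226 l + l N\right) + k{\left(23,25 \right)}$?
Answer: $- \frac{1}{28030} \approx -3.5676 \cdot 10^{-5}$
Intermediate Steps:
$A{\left(l,N \right)} = -22 - 226 l + N l$ ($A{\left(l,N \right)} = \left(- 226 l + l N\right) + \left(3 - 25\right) = \left(- 226 l + N l\right) + \left(3 - 25\right) = \left(- 226 l + N l\right) - 22 = -22 - 226 l + N l$)
$\frac{1}{T + A{\left(-732,790 \right)}} = \frac{1}{384840 - 412870} = \frac{1}{-28030} = - \frac{1}{28030}$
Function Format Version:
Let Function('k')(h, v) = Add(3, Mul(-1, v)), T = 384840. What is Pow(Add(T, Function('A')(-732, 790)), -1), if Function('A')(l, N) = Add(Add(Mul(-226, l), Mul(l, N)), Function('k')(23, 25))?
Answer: Rational(-1, 28030) ≈ -3.5676e-5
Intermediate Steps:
Function('A')(l, N) = Add(-22, Mul(-226, l), Mul(N, l)) (Function('A')(l, N) = Add(Add(Mul(-226, l), Mul(l, N)), Add(3, Mul(-1, 25))) = Add(Add(Mul(-226, l), Mul(N, l)), Add(3, -25)) = Add(Add(Mul(-226, l), Mul(N, l)), -22) = Add(-22, Mul(-226, l), Mul(N, l)))
Pow(Add(T, Function('A')(-732, 790)), -1) = Pow(Add(384840, Add(-22, Mul(-226, -732), Mul(790, -732))), -1) = Pow(Add(384840, Add(-22, 165432, -578280)), -1) = Pow(Add(384840, -412870), -1) = Pow(-28030, -1) = Rational(-1, 28030)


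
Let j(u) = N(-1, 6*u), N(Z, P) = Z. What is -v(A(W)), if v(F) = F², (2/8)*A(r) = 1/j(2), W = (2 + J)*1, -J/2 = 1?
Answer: -16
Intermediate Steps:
J = -2 (J = -2*1 = -2)
j(u) = -1
W = 0 (W = (2 - 2)*1 = 0*1 = 0)
A(r) = -4 (A(r) = 4/(-1) = 4*(-1) = -4)
-v(A(W)) = -1*(-4)² = -1*16 = -16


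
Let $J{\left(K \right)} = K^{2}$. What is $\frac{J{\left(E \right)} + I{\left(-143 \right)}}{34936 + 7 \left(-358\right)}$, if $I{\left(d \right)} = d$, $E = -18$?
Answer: $\frac{181}{32430} \approx 0.0055813$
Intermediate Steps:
$\frac{J{\left(E \right)} + I{\left(-143 \right)}}{34936 + 7 \left(-358\right)} = \frac{\left(-18\right)^{2} - 143}{34936 + 7 \left(-358\right)} = \frac{324 - 143}{34936 - 2506} = \frac{181}{32430}$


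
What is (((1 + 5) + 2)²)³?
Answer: 262144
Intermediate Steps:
(((1 + 5) + 2)²)³ = ((6 + 2)²)³ = (8²)³ = 64³ = 262144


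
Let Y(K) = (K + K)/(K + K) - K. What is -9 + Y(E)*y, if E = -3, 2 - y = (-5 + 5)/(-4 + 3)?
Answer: -1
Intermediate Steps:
y = 2 (y = 2 - (-5 + 5)/(-4 + 3) = 2 - 0/(-1) = 2 - 0*(-1) = 2 - 1*0 = 2 + 0 = 2)
Y(K) = 1 - K (Y(K) = (2*K)/((2*K)) - K = (2*K)*(1/(2*K)) - K = 1 - K)
-9 + Y(E)*y = -9 + (1 - 1*(-3))*2 = -9 + (1 + 3)*2 = -9 + 4*2 = -9 + 8 = -1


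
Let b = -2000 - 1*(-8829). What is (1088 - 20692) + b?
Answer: -12775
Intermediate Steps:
b = 6829 (b = -2000 + 8829 = 6829)
(1088 - 20692) + b = (1088 - 20692) + 6829 = -19604 + 6829 = -12775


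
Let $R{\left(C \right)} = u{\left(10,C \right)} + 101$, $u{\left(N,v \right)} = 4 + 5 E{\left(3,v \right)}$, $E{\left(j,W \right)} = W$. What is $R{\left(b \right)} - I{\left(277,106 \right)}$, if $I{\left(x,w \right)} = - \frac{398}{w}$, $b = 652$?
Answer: $\frac{178544}{53} \approx 3368.8$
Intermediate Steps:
$u{\left(N,v \right)} = 4 + 5 v$
$R{\left(C \right)} = 105 + 5 C$ ($R{\left(C \right)} = \left(4 + 5 C\right) + 101 = 105 + 5 C$)
$R{\left(b \right)} - I{\left(277,106 \right)} = \left(105 + 5 \cdot 652\right) - - \frac{398}{106} = \left(105 + 3260\right) - \left(-398\right) \frac{1}{106} = 3365 - - \frac{199}{53} = 3365 + \frac{199}{53} = \frac{178544}{53}$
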